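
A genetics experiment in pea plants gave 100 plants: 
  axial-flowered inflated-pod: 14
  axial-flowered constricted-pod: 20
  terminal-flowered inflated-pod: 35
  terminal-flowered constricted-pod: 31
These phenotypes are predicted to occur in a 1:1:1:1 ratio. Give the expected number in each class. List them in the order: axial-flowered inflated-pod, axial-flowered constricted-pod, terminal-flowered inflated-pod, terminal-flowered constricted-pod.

Expected counts for N = 100 under a 1:1:1:1 ratio (total parts = 4):
  axial-flowered inflated-pod: 100 × 1/4 = 25
  axial-flowered constricted-pod: 100 × 1/4 = 25
  terminal-flowered inflated-pod: 100 × 1/4 = 25
  terminal-flowered constricted-pod: 100 × 1/4 = 25

25, 25, 25, 25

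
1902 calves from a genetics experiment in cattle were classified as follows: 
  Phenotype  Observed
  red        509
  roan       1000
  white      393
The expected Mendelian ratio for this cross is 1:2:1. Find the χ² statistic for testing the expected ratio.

19.199

Total ratio parts = 4. Expected numbers out of 1902:
  red: 1902 × 1/4 = 475.5
  roan: 1902 × 2/4 = 951
  white: 1902 × 1/4 = 475.5
χ² = Σ (O − E)² / E
  red: (509 − 475.5)² / 475.5 = 2.3601
  roan: (1000 − 951)² / 951 = 2.5247
  white: (393 − 475.5)² / 475.5 = 14.3139
χ² = 2.3601 + 2.5247 + 14.3139 = 19.1987 ≈ 19.199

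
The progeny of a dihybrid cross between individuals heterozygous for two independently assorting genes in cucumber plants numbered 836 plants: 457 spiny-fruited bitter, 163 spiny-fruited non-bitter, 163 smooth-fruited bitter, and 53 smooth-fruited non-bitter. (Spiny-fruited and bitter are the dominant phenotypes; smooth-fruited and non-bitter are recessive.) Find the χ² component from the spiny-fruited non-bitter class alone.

0.249

A dihybrid F₂ with independent assortment and complete dominance at both loci gives a 9:3:3:1 phenotypic ratio.
The 9:3:3:1 ratio has 16 parts, so with N = 836 the expected counts are:
  spiny-fruited bitter: 836 × 9/16 = 470.25
  spiny-fruited non-bitter: 836 × 3/16 = 156.75
  smooth-fruited bitter: 836 × 3/16 = 156.75
  smooth-fruited non-bitter: 836 × 1/16 = 52.25
Contribution of spiny-fruited non-bitter: (163 − 156.75)² / 156.75 = 0.2492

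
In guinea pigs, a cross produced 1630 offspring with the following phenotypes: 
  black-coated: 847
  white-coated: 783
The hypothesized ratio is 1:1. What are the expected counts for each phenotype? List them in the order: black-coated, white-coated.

Under the 1:1 hypothesis (Σ ratio = 2, N = 1630):
  black-coated: 1630 × 1/2 = 815
  white-coated: 1630 × 1/2 = 815

815, 815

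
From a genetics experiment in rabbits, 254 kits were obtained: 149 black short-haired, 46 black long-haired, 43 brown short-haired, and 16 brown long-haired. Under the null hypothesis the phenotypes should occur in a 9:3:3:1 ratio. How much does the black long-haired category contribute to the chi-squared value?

Under the 9:3:3:1 hypothesis (Σ ratio = 16, N = 254):
  black short-haired: 254 × 9/16 = 142.875
  black long-haired: 254 × 3/16 = 47.625
  brown short-haired: 254 × 3/16 = 47.625
  brown long-haired: 254 × 1/16 = 15.875
Contribution of black long-haired: (46 − 47.625)² / 47.625 = 0.0554

0.055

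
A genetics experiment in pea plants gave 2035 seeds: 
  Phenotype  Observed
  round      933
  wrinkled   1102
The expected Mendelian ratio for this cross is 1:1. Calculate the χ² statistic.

Total ratio parts = 2. Expected numbers out of 2035:
  round: 2035 × 1/2 = 1017.5
  wrinkled: 2035 × 1/2 = 1017.5
χ² = Σ (O − E)² / E
  round: (933 − 1017.5)² / 1017.5 = 7.0174
  wrinkled: (1102 − 1017.5)² / 1017.5 = 7.0174
χ² = 7.0174 + 7.0174 = 14.0348 ≈ 14.035

14.035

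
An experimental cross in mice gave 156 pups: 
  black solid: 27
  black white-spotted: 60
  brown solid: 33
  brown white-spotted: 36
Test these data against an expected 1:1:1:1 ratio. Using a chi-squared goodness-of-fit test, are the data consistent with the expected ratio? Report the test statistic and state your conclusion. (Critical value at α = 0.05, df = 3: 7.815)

16.154; not consistent

The 1:1:1:1 ratio has 4 parts, so with N = 156 the expected counts are:
  black solid: 156 × 1/4 = 39
  black white-spotted: 156 × 1/4 = 39
  brown solid: 156 × 1/4 = 39
  brown white-spotted: 156 × 1/4 = 39
χ² = Σ (O − E)² / E
  black solid: (27 − 39)² / 39 = 3.6923
  black white-spotted: (60 − 39)² / 39 = 11.3077
  brown solid: (33 − 39)² / 39 = 0.9231
  brown white-spotted: (36 − 39)² / 39 = 0.2308
χ² = 3.6923 + 11.3077 + 0.9231 + 0.2308 = 16.1539 ≈ 16.154
Degrees of freedom = 4 − 1 = 3; critical value at α = 0.05 is 7.815.
Since 16.154 > 7.815, we reject the null hypothesis — the data do not fit the 1:1:1:1 ratio.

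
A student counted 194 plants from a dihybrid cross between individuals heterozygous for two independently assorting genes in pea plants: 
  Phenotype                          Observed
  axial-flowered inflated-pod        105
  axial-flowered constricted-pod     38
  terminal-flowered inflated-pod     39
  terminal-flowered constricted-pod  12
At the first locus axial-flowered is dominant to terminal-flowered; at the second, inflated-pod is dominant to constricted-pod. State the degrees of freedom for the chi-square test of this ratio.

3

A dihybrid F₂ with independent assortment and complete dominance at both loci gives a 9:3:3:1 phenotypic ratio.
A goodness-of-fit test with 4 phenotype classes has df = 4 − 1 = 3.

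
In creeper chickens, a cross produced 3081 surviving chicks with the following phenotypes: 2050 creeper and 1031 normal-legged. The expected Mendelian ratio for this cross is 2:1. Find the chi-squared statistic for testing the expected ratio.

0.023

The 2:1 ratio has 3 parts, so with N = 3081 the expected counts are:
  creeper: 3081 × 2/3 = 2054
  normal-legged: 3081 × 1/3 = 1027
χ² = Σ (O − E)² / E
  creeper: (2050 − 2054)² / 2054 = 0.0078
  normal-legged: (1031 − 1027)² / 1027 = 0.0156
χ² = 0.0078 + 0.0156 = 0.0234 ≈ 0.023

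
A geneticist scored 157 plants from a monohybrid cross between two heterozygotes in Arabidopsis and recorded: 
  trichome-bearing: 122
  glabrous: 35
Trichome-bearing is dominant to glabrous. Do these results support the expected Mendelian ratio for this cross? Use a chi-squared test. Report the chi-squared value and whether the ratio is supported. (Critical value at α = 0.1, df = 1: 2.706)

0.614; consistent

For a monohybrid cross between heterozygotes with complete dominance, the expected phenotypic ratio is 3:1.
Under the 3:1 hypothesis (Σ ratio = 4, N = 157):
  trichome-bearing: 157 × 3/4 = 117.75
  glabrous: 157 × 1/4 = 39.25
χ² = Σ (O − E)² / E
  trichome-bearing: (122 − 117.75)² / 117.75 = 0.1534
  glabrous: (35 − 39.25)² / 39.25 = 0.4602
χ² = 0.1534 + 0.4602 = 0.6136 ≈ 0.614
Degrees of freedom = 2 − 1 = 1; critical value at α = 0.1 is 2.706.
Since 0.614 < 2.706, we fail to reject the null hypothesis — the data are consistent with the 3:1 ratio.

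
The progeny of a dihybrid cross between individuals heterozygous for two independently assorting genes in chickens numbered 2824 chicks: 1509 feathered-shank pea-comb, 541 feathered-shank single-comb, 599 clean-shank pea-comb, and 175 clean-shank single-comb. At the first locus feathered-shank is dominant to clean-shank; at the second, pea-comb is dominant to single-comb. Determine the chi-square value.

A dihybrid F₂ with independent assortment and complete dominance at both loci gives a 9:3:3:1 phenotypic ratio.
The 9:3:3:1 ratio has 16 parts, so with N = 2824 the expected counts are:
  feathered-shank pea-comb: 2824 × 9/16 = 1588.5
  feathered-shank single-comb: 2824 × 3/16 = 529.5
  clean-shank pea-comb: 2824 × 3/16 = 529.5
  clean-shank single-comb: 2824 × 1/16 = 176.5
χ² = Σ (O − E)² / E
  feathered-shank pea-comb: (1509 − 1588.5)² / 1588.5 = 3.9788
  feathered-shank single-comb: (541 − 529.5)² / 529.5 = 0.2498
  clean-shank pea-comb: (599 − 529.5)² / 529.5 = 9.1223
  clean-shank single-comb: (175 − 176.5)² / 176.5 = 0.0127
χ² = 3.9788 + 0.2498 + 9.1223 + 0.0127 = 13.3636 ≈ 13.364

13.364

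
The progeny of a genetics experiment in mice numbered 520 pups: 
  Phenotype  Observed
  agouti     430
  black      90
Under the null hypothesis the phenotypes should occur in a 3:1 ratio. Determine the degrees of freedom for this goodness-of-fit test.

A goodness-of-fit test with 2 phenotype classes has df = 2 − 1 = 1.

1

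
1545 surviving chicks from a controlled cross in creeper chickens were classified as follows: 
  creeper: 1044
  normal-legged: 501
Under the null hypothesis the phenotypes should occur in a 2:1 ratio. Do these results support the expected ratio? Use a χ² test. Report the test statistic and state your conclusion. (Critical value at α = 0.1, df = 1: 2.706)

0.571; consistent

Under the 2:1 hypothesis (Σ ratio = 3, N = 1545):
  creeper: 1545 × 2/3 = 1030
  normal-legged: 1545 × 1/3 = 515
χ² = Σ (O − E)² / E
  creeper: (1044 − 1030)² / 1030 = 0.1903
  normal-legged: (501 − 515)² / 515 = 0.3806
χ² = 0.1903 + 0.3806 = 0.5709 ≈ 0.571
Degrees of freedom = 2 − 1 = 1; critical value at α = 0.1 is 2.706.
Since 0.571 < 2.706, we fail to reject the null hypothesis — the data are consistent with the 2:1 ratio.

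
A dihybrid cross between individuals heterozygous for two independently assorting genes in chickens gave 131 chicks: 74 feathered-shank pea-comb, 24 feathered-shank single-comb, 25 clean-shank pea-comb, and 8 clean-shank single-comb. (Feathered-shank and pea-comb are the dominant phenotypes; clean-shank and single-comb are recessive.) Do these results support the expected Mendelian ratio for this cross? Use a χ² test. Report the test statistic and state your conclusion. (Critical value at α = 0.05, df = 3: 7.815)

A dihybrid F₂ with independent assortment and complete dominance at both loci gives a 9:3:3:1 phenotypic ratio.
Under the 9:3:3:1 hypothesis (Σ ratio = 16, N = 131):
  feathered-shank pea-comb: 131 × 9/16 = 73.6875
  feathered-shank single-comb: 131 × 3/16 = 24.5625
  clean-shank pea-comb: 131 × 3/16 = 24.5625
  clean-shank single-comb: 131 × 1/16 = 8.1875
χ² = Σ (O − E)² / E
  feathered-shank pea-comb: (74 − 73.6875)² / 73.6875 = 0.0013
  feathered-shank single-comb: (24 − 24.5625)² / 24.5625 = 0.0129
  clean-shank pea-comb: (25 − 24.5625)² / 24.5625 = 0.0078
  clean-shank single-comb: (8 − 8.1875)² / 8.1875 = 0.0043
χ² = 0.0013 + 0.0129 + 0.0078 + 0.0043 = 0.0263 ≈ 0.026
Degrees of freedom = 4 − 1 = 3; critical value at α = 0.05 is 7.815.
Since 0.026 < 7.815, we fail to reject the null hypothesis — the data are consistent with the 9:3:3:1 ratio.

0.026; consistent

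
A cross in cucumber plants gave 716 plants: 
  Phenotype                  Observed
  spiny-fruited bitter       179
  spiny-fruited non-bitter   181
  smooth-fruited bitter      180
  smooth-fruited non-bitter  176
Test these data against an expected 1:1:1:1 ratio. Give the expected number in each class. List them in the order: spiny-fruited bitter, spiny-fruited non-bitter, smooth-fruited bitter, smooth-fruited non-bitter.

179, 179, 179, 179

Expected counts for N = 716 under a 1:1:1:1 ratio (total parts = 4):
  spiny-fruited bitter: 716 × 1/4 = 179
  spiny-fruited non-bitter: 716 × 1/4 = 179
  smooth-fruited bitter: 716 × 1/4 = 179
  smooth-fruited non-bitter: 716 × 1/4 = 179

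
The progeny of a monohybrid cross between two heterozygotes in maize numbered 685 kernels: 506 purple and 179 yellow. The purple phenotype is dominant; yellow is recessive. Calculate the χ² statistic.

0.468

For a monohybrid cross between heterozygotes with complete dominance, the expected phenotypic ratio is 3:1.
Expected counts for N = 685 under a 3:1 ratio (total parts = 4):
  purple: 685 × 3/4 = 513.75
  yellow: 685 × 1/4 = 171.25
χ² = Σ (O − E)² / E
  purple: (506 − 513.75)² / 513.75 = 0.1169
  yellow: (179 − 171.25)² / 171.25 = 0.3507
χ² = 0.1169 + 0.3507 = 0.4676 ≈ 0.468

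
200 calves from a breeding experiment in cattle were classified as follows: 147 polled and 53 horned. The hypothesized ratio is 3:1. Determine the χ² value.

0.240

The 3:1 ratio has 4 parts, so with N = 200 the expected counts are:
  polled: 200 × 3/4 = 150
  horned: 200 × 1/4 = 50
χ² = Σ (O − E)² / E
  polled: (147 − 150)² / 150 = 0.0600
  horned: (53 − 50)² / 50 = 0.1800
χ² = 0.0600 + 0.1800 = 0.240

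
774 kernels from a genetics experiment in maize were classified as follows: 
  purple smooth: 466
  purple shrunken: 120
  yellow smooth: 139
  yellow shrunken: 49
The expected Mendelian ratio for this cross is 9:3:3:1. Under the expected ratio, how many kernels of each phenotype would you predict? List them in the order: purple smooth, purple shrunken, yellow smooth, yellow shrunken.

Expected counts for N = 774 under a 9:3:3:1 ratio (total parts = 16):
  purple smooth: 774 × 9/16 = 435.375
  purple shrunken: 774 × 3/16 = 145.125
  yellow smooth: 774 × 3/16 = 145.125
  yellow shrunken: 774 × 1/16 = 48.375

435.375, 145.125, 145.125, 48.375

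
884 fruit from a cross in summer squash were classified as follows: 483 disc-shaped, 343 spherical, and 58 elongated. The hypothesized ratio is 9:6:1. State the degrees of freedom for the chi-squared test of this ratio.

A goodness-of-fit test with 3 phenotype classes has df = 3 − 1 = 2.

2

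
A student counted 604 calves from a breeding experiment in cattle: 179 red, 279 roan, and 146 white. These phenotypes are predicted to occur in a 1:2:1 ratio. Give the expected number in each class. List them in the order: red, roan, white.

151, 302, 151

Under the 1:2:1 hypothesis (Σ ratio = 4, N = 604):
  red: 604 × 1/4 = 151
  roan: 604 × 2/4 = 302
  white: 604 × 1/4 = 151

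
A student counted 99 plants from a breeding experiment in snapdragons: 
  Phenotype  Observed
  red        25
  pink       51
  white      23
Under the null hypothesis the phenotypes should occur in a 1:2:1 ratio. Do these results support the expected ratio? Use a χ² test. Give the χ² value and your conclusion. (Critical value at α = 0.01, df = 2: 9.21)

0.172; consistent

Total ratio parts = 4. Expected numbers out of 99:
  red: 99 × 1/4 = 24.75
  pink: 99 × 2/4 = 49.5
  white: 99 × 1/4 = 24.75
χ² = Σ (O − E)² / E
  red: (25 − 24.75)² / 24.75 = 0.0025
  pink: (51 − 49.5)² / 49.5 = 0.0455
  white: (23 − 24.75)² / 24.75 = 0.1237
χ² = 0.0025 + 0.0455 + 0.1237 = 0.1717 ≈ 0.172
Degrees of freedom = 3 − 1 = 2; critical value at α = 0.01 is 9.21.
Since 0.172 < 9.21, we fail to reject the null hypothesis — the data are consistent with the 1:2:1 ratio.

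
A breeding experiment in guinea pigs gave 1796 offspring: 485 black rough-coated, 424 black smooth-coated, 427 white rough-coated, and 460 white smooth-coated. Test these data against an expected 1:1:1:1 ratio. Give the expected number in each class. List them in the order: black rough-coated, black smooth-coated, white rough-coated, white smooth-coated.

The 1:1:1:1 ratio has 4 parts, so with N = 1796 the expected counts are:
  black rough-coated: 1796 × 1/4 = 449
  black smooth-coated: 1796 × 1/4 = 449
  white rough-coated: 1796 × 1/4 = 449
  white smooth-coated: 1796 × 1/4 = 449

449, 449, 449, 449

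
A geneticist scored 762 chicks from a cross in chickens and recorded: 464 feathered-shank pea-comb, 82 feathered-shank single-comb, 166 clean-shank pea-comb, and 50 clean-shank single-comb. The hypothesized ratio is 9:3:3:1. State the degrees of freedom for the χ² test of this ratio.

3

A goodness-of-fit test with 4 phenotype classes has df = 4 − 1 = 3.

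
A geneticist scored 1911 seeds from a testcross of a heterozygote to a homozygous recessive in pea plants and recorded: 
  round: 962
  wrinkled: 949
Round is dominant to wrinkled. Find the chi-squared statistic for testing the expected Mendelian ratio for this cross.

A testcross of a heterozygote (Aa × aa) gives a 1:1 phenotypic ratio.
Under the 1:1 hypothesis (Σ ratio = 2, N = 1911):
  round: 1911 × 1/2 = 955.5
  wrinkled: 1911 × 1/2 = 955.5
χ² = Σ (O − E)² / E
  round: (962 − 955.5)² / 955.5 = 0.0442
  wrinkled: (949 − 955.5)² / 955.5 = 0.0442
χ² = 0.0442 + 0.0442 = 0.0884 ≈ 0.088

0.088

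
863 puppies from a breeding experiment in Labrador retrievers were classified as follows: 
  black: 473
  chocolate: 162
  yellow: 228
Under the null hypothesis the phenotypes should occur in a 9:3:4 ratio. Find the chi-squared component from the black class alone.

0.319

Expected counts for N = 863 under a 9:3:4 ratio (total parts = 16):
  black: 863 × 9/16 = 485.4375
  chocolate: 863 × 3/16 = 161.8125
  yellow: 863 × 4/16 = 215.75
Contribution of black: (473 − 485.4375)² / 485.4375 = 0.3187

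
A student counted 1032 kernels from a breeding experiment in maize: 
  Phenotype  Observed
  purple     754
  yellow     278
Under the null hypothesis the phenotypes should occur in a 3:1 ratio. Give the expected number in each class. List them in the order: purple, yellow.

774, 258

The 3:1 ratio has 4 parts, so with N = 1032 the expected counts are:
  purple: 1032 × 3/4 = 774
  yellow: 1032 × 1/4 = 258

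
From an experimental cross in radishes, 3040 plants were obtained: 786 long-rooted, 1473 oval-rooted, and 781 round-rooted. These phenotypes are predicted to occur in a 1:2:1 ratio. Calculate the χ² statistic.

2.923

Total ratio parts = 4. Expected numbers out of 3040:
  long-rooted: 3040 × 1/4 = 760
  oval-rooted: 3040 × 2/4 = 1520
  round-rooted: 3040 × 1/4 = 760
χ² = Σ (O − E)² / E
  long-rooted: (786 − 760)² / 760 = 0.8895
  oval-rooted: (1473 − 1520)² / 1520 = 1.4533
  round-rooted: (781 − 760)² / 760 = 0.5803
χ² = 0.8895 + 1.4533 + 0.5803 = 2.9231 ≈ 2.923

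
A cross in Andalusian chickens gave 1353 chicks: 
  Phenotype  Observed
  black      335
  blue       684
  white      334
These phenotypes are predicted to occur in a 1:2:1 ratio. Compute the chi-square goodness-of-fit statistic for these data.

0.168

Expected counts for N = 1353 under a 1:2:1 ratio (total parts = 4):
  black: 1353 × 1/4 = 338.25
  blue: 1353 × 2/4 = 676.5
  white: 1353 × 1/4 = 338.25
χ² = Σ (O − E)² / E
  black: (335 − 338.25)² / 338.25 = 0.0312
  blue: (684 − 676.5)² / 676.5 = 0.0831
  white: (334 − 338.25)² / 338.25 = 0.0534
χ² = 0.0312 + 0.0831 + 0.0534 = 0.1677 ≈ 0.168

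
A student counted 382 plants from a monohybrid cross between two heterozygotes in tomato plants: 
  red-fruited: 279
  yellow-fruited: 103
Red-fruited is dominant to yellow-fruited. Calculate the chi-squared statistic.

0.785

For a monohybrid cross between heterozygotes with complete dominance, the expected phenotypic ratio is 3:1.
Under the 3:1 hypothesis (Σ ratio = 4, N = 382):
  red-fruited: 382 × 3/4 = 286.5
  yellow-fruited: 382 × 1/4 = 95.5
χ² = Σ (O − E)² / E
  red-fruited: (279 − 286.5)² / 286.5 = 0.1963
  yellow-fruited: (103 − 95.5)² / 95.5 = 0.5890
χ² = 0.1963 + 0.5890 = 0.7853 ≈ 0.785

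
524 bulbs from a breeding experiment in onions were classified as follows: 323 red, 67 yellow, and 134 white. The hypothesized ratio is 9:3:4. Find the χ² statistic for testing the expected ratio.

12.716

Expected counts for N = 524 under a 9:3:4 ratio (total parts = 16):
  red: 524 × 9/16 = 294.75
  yellow: 524 × 3/16 = 98.25
  white: 524 × 4/16 = 131
χ² = Σ (O − E)² / E
  red: (323 − 294.75)² / 294.75 = 2.7076
  yellow: (67 − 98.25)² / 98.25 = 9.9396
  white: (134 − 131)² / 131 = 0.0687
χ² = 2.7076 + 9.9396 + 0.0687 = 12.7159 ≈ 12.716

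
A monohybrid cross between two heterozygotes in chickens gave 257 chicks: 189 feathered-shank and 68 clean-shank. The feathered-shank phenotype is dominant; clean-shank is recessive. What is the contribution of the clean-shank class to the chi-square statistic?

For a monohybrid cross between heterozygotes with complete dominance, the expected phenotypic ratio is 3:1.
The 3:1 ratio has 4 parts, so with N = 257 the expected counts are:
  feathered-shank: 257 × 3/4 = 192.75
  clean-shank: 257 × 1/4 = 64.25
Contribution of clean-shank: (68 − 64.25)² / 64.25 = 0.2189

0.219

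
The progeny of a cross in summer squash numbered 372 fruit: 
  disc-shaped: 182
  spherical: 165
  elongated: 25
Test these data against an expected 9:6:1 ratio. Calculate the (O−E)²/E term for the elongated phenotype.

0.132

Expected counts for N = 372 under a 9:6:1 ratio (total parts = 16):
  disc-shaped: 372 × 9/16 = 209.25
  spherical: 372 × 6/16 = 139.5
  elongated: 372 × 1/16 = 23.25
Contribution of elongated: (25 − 23.25)² / 23.25 = 0.1317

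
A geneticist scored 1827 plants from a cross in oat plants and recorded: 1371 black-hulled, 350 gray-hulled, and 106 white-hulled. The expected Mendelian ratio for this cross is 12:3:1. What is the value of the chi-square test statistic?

Under the 12:3:1 hypothesis (Σ ratio = 16, N = 1827):
  black-hulled: 1827 × 12/16 = 1370.25
  gray-hulled: 1827 × 3/16 = 342.5625
  white-hulled: 1827 × 1/16 = 114.1875
χ² = Σ (O − E)² / E
  black-hulled: (1371 − 1370.25)² / 1370.25 = 0.0004
  gray-hulled: (350 − 342.5625)² / 342.5625 = 0.1615
  white-hulled: (106 − 114.1875)² / 114.1875 = 0.5871
χ² = 0.0004 + 0.1615 + 0.5871 = 0.749

0.749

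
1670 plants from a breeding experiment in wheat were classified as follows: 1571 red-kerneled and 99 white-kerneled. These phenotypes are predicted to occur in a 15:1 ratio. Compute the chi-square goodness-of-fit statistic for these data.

Expected counts for N = 1670 under a 15:1 ratio (total parts = 16):
  red-kerneled: 1670 × 15/16 = 1565.625
  white-kerneled: 1670 × 1/16 = 104.375
χ² = Σ (O − E)² / E
  red-kerneled: (1571 − 1565.625)² / 1565.625 = 0.0185
  white-kerneled: (99 − 104.375)² / 104.375 = 0.2768
χ² = 0.0185 + 0.2768 = 0.2953 ≈ 0.295

0.295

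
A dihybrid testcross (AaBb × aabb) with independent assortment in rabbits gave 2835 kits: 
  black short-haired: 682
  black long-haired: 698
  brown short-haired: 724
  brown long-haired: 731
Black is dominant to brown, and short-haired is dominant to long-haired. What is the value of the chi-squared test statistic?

2.199

A dihybrid testcross with independent assortment gives a 1:1:1:1 ratio.
Total ratio parts = 4. Expected numbers out of 2835:
  black short-haired: 2835 × 1/4 = 708.75
  black long-haired: 2835 × 1/4 = 708.75
  brown short-haired: 2835 × 1/4 = 708.75
  brown long-haired: 2835 × 1/4 = 708.75
χ² = Σ (O − E)² / E
  black short-haired: (682 − 708.75)² / 708.75 = 1.0096
  black long-haired: (698 − 708.75)² / 708.75 = 0.1631
  brown short-haired: (724 − 708.75)² / 708.75 = 0.3281
  brown long-haired: (731 − 708.75)² / 708.75 = 0.6985
χ² = 1.0096 + 0.1631 + 0.3281 + 0.6985 = 2.1993 ≈ 2.199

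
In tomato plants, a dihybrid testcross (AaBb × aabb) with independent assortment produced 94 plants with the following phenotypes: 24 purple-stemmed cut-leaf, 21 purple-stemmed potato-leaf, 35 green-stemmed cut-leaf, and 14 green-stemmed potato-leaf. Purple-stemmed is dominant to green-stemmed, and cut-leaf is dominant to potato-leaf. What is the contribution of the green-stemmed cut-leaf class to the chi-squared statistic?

5.628

A dihybrid testcross with independent assortment gives a 1:1:1:1 ratio.
Total ratio parts = 4. Expected numbers out of 94:
  purple-stemmed cut-leaf: 94 × 1/4 = 23.5
  purple-stemmed potato-leaf: 94 × 1/4 = 23.5
  green-stemmed cut-leaf: 94 × 1/4 = 23.5
  green-stemmed potato-leaf: 94 × 1/4 = 23.5
Contribution of green-stemmed cut-leaf: (35 − 23.5)² / 23.5 = 5.6277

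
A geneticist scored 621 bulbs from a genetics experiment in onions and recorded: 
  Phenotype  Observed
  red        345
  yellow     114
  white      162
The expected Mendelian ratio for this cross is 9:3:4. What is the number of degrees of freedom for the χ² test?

A goodness-of-fit test with 3 phenotype classes has df = 3 − 1 = 2.

2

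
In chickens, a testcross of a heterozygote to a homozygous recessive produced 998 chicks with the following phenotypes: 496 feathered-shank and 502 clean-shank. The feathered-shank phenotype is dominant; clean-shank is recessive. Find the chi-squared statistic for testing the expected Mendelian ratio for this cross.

A testcross of a heterozygote (Aa × aa) gives a 1:1 phenotypic ratio.
Expected counts for N = 998 under a 1:1 ratio (total parts = 2):
  feathered-shank: 998 × 1/2 = 499
  clean-shank: 998 × 1/2 = 499
χ² = Σ (O − E)² / E
  feathered-shank: (496 − 499)² / 499 = 0.0180
  clean-shank: (502 − 499)² / 499 = 0.0180
χ² = 0.0180 + 0.0180 = 0.036

0.036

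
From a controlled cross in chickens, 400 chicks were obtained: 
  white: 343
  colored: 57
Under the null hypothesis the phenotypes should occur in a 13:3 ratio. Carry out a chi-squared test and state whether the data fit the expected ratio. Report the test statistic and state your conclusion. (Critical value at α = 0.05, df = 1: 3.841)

5.317; not consistent

Under the 13:3 hypothesis (Σ ratio = 16, N = 400):
  white: 400 × 13/16 = 325
  colored: 400 × 3/16 = 75
χ² = Σ (O − E)² / E
  white: (343 − 325)² / 325 = 0.9969
  colored: (57 − 75)² / 75 = 4.3200
χ² = 0.9969 + 4.3200 = 5.3169 ≈ 5.317
Degrees of freedom = 2 − 1 = 1; critical value at α = 0.05 is 3.841.
Since 5.317 > 3.841, we reject the null hypothesis — the data do not fit the 13:3 ratio.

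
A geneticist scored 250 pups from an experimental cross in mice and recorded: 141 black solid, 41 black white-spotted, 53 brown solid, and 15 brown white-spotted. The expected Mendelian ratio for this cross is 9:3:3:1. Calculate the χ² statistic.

Expected counts for N = 250 under a 9:3:3:1 ratio (total parts = 16):
  black solid: 250 × 9/16 = 140.625
  black white-spotted: 250 × 3/16 = 46.875
  brown solid: 250 × 3/16 = 46.875
  brown white-spotted: 250 × 1/16 = 15.625
χ² = Σ (O − E)² / E
  black solid: (141 − 140.625)² / 140.625 = 0.0010
  black white-spotted: (41 − 46.875)² / 46.875 = 0.7363
  brown solid: (53 − 46.875)² / 46.875 = 0.8003
  brown white-spotted: (15 − 15.625)² / 15.625 = 0.0250
χ² = 0.0010 + 0.7363 + 0.8003 + 0.0250 = 1.5626 ≈ 1.563

1.563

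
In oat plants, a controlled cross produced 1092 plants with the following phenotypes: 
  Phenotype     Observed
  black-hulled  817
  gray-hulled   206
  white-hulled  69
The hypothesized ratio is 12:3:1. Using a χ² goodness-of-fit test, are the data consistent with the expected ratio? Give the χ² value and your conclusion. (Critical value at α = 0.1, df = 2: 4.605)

0.021; consistent

Expected counts for N = 1092 under a 12:3:1 ratio (total parts = 16):
  black-hulled: 1092 × 12/16 = 819
  gray-hulled: 1092 × 3/16 = 204.75
  white-hulled: 1092 × 1/16 = 68.25
χ² = Σ (O − E)² / E
  black-hulled: (817 − 819)² / 819 = 0.0049
  gray-hulled: (206 − 204.75)² / 204.75 = 0.0076
  white-hulled: (69 − 68.25)² / 68.25 = 0.0082
χ² = 0.0049 + 0.0076 + 0.0082 = 0.0207 ≈ 0.021
Degrees of freedom = 3 − 1 = 2; critical value at α = 0.1 is 4.605.
Since 0.021 < 4.605, we fail to reject the null hypothesis — the data are consistent with the 12:3:1 ratio.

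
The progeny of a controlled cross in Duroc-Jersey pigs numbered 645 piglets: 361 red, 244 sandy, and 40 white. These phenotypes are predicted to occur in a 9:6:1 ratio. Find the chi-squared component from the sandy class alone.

0.019

Total ratio parts = 16. Expected numbers out of 645:
  red: 645 × 9/16 = 362.8125
  sandy: 645 × 6/16 = 241.875
  white: 645 × 1/16 = 40.3125
Contribution of sandy: (244 − 241.875)² / 241.875 = 0.0187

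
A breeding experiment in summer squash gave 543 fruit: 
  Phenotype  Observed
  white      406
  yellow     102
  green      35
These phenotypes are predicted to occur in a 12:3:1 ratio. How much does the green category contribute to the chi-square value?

0.033

Total ratio parts = 16. Expected numbers out of 543:
  white: 543 × 12/16 = 407.25
  yellow: 543 × 3/16 = 101.8125
  green: 543 × 1/16 = 33.9375
Contribution of green: (35 − 33.9375)² / 33.9375 = 0.0333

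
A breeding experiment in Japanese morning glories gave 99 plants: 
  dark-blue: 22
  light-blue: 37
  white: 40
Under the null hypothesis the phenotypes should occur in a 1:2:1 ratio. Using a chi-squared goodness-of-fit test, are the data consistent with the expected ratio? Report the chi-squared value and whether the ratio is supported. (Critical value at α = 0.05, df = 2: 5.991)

12.859; not consistent

Expected counts for N = 99 under a 1:2:1 ratio (total parts = 4):
  dark-blue: 99 × 1/4 = 24.75
  light-blue: 99 × 2/4 = 49.5
  white: 99 × 1/4 = 24.75
χ² = Σ (O − E)² / E
  dark-blue: (22 − 24.75)² / 24.75 = 0.3056
  light-blue: (37 − 49.5)² / 49.5 = 3.1566
  white: (40 − 24.75)² / 24.75 = 9.3965
χ² = 0.3056 + 3.1566 + 9.3965 = 12.8587 ≈ 12.859
Degrees of freedom = 3 − 1 = 2; critical value at α = 0.05 is 5.991.
Since 12.859 > 5.991, we reject the null hypothesis — the data do not fit the 1:2:1 ratio.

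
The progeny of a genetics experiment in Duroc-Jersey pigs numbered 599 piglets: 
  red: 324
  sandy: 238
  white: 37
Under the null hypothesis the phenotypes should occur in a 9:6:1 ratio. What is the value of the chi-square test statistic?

Expected counts for N = 599 under a 9:6:1 ratio (total parts = 16):
  red: 599 × 9/16 = 336.9375
  sandy: 599 × 6/16 = 224.625
  white: 599 × 1/16 = 37.4375
χ² = Σ (O − E)² / E
  red: (324 − 336.9375)² / 336.9375 = 0.4968
  sandy: (238 − 224.625)² / 224.625 = 0.7964
  white: (37 − 37.4375)² / 37.4375 = 0.0051
χ² = 0.4968 + 0.7964 + 0.0051 = 1.2983 ≈ 1.298

1.298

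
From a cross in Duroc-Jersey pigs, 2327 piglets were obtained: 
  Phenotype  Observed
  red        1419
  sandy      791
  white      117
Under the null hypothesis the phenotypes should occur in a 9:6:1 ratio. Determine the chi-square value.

22.450

Under the 9:6:1 hypothesis (Σ ratio = 16, N = 2327):
  red: 2327 × 9/16 = 1308.9375
  sandy: 2327 × 6/16 = 872.625
  white: 2327 × 1/16 = 145.4375
χ² = Σ (O − E)² / E
  red: (1419 − 1308.9375)² / 1308.9375 = 9.2546
  sandy: (791 − 872.625)² / 872.625 = 7.6352
  white: (117 − 145.4375)² / 145.4375 = 5.5604
χ² = 9.2546 + 7.6352 + 5.5604 = 22.4502 ≈ 22.450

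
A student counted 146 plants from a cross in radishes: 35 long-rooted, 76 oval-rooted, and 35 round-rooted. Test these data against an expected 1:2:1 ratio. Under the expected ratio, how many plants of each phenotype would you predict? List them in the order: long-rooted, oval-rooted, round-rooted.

36.5, 73, 36.5

Total ratio parts = 4. Expected numbers out of 146:
  long-rooted: 146 × 1/4 = 36.5
  oval-rooted: 146 × 2/4 = 73
  round-rooted: 146 × 1/4 = 36.5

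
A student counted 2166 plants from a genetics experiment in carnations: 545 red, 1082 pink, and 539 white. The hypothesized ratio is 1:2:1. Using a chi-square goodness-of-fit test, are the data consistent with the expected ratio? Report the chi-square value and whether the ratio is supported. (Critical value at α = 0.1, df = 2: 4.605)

0.035; consistent

The 1:2:1 ratio has 4 parts, so with N = 2166 the expected counts are:
  red: 2166 × 1/4 = 541.5
  pink: 2166 × 2/4 = 1083
  white: 2166 × 1/4 = 541.5
χ² = Σ (O − E)² / E
  red: (545 − 541.5)² / 541.5 = 0.0226
  pink: (1082 − 1083)² / 1083 = 0.0009
  white: (539 − 541.5)² / 541.5 = 0.0115
χ² = 0.0226 + 0.0009 + 0.0115 = 0.035
Degrees of freedom = 3 − 1 = 2; critical value at α = 0.1 is 4.605.
Since 0.035 < 4.605, we fail to reject the null hypothesis — the data are consistent with the 1:2:1 ratio.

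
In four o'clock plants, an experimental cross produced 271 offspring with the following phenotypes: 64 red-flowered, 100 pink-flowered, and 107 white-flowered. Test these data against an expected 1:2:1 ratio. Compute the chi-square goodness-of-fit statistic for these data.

32.247

Expected counts for N = 271 under a 1:2:1 ratio (total parts = 4):
  red-flowered: 271 × 1/4 = 67.75
  pink-flowered: 271 × 2/4 = 135.5
  white-flowered: 271 × 1/4 = 67.75
χ² = Σ (O − E)² / E
  red-flowered: (64 − 67.75)² / 67.75 = 0.2076
  pink-flowered: (100 − 135.5)² / 135.5 = 9.3007
  white-flowered: (107 − 67.75)² / 67.75 = 22.7389
χ² = 0.2076 + 9.3007 + 22.7389 = 32.2472 ≈ 32.247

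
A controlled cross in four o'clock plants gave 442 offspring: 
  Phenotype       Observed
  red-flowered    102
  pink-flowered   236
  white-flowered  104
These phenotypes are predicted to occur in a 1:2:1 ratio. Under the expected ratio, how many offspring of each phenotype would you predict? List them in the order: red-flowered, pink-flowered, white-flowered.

110.5, 221, 110.5

Expected counts for N = 442 under a 1:2:1 ratio (total parts = 4):
  red-flowered: 442 × 1/4 = 110.5
  pink-flowered: 442 × 2/4 = 221
  white-flowered: 442 × 1/4 = 110.5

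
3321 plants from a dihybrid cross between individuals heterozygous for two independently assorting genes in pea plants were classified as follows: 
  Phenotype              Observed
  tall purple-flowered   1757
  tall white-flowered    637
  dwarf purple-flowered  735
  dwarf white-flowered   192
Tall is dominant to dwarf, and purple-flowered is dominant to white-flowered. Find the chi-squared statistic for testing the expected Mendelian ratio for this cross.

A dihybrid F₂ with independent assortment and complete dominance at both loci gives a 9:3:3:1 phenotypic ratio.
Under the 9:3:3:1 hypothesis (Σ ratio = 16, N = 3321):
  tall purple-flowered: 3321 × 9/16 = 1868.0625
  tall white-flowered: 3321 × 3/16 = 622.6875
  dwarf purple-flowered: 3321 × 3/16 = 622.6875
  dwarf white-flowered: 3321 × 1/16 = 207.5625
χ² = Σ (O − E)² / E
  tall purple-flowered: (1757 − 1868.0625)² / 1868.0625 = 6.6030
  tall white-flowered: (637 − 622.6875)² / 622.6875 = 0.3290
  dwarf purple-flowered: (735 − 622.6875)² / 622.6875 = 20.2575
  dwarf white-flowered: (192 − 207.5625)² / 207.5625 = 1.1668
χ² = 6.6030 + 0.3290 + 20.2575 + 1.1668 = 28.3563 ≈ 28.356

28.356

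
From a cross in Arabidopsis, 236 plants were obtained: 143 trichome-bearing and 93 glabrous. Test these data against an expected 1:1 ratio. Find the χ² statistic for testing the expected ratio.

Under the 1:1 hypothesis (Σ ratio = 2, N = 236):
  trichome-bearing: 236 × 1/2 = 118
  glabrous: 236 × 1/2 = 118
χ² = Σ (O − E)² / E
  trichome-bearing: (143 − 118)² / 118 = 5.2966
  glabrous: (93 − 118)² / 118 = 5.2966
χ² = 5.2966 + 5.2966 = 10.5932 ≈ 10.593

10.593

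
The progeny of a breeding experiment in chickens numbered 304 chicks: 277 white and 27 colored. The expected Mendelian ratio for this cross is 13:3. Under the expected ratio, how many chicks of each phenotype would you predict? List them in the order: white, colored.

247, 57

The 13:3 ratio has 16 parts, so with N = 304 the expected counts are:
  white: 304 × 13/16 = 247
  colored: 304 × 3/16 = 57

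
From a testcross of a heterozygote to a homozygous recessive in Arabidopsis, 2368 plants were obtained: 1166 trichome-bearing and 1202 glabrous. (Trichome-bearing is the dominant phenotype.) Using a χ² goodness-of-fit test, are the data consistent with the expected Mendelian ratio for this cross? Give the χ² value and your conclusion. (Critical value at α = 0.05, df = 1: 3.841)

0.547; consistent

A testcross of a heterozygote (Aa × aa) gives a 1:1 phenotypic ratio.
Under the 1:1 hypothesis (Σ ratio = 2, N = 2368):
  trichome-bearing: 2368 × 1/2 = 1184
  glabrous: 2368 × 1/2 = 1184
χ² = Σ (O − E)² / E
  trichome-bearing: (1166 − 1184)² / 1184 = 0.2736
  glabrous: (1202 − 1184)² / 1184 = 0.2736
χ² = 0.2736 + 0.2736 = 0.5472 ≈ 0.547
Degrees of freedom = 2 − 1 = 1; critical value at α = 0.05 is 3.841.
Since 0.547 < 3.841, we fail to reject the null hypothesis — the data are consistent with the 1:1 ratio.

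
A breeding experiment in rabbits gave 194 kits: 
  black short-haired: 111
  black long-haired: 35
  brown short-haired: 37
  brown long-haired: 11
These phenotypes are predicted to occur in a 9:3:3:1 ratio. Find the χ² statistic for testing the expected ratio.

0.199

The 9:3:3:1 ratio has 16 parts, so with N = 194 the expected counts are:
  black short-haired: 194 × 9/16 = 109.125
  black long-haired: 194 × 3/16 = 36.375
  brown short-haired: 194 × 3/16 = 36.375
  brown long-haired: 194 × 1/16 = 12.125
χ² = Σ (O − E)² / E
  black short-haired: (111 − 109.125)² / 109.125 = 0.0322
  black long-haired: (35 − 36.375)² / 36.375 = 0.0520
  brown short-haired: (37 − 36.375)² / 36.375 = 0.0107
  brown long-haired: (11 − 12.125)² / 12.125 = 0.1044
χ² = 0.0322 + 0.0520 + 0.0107 + 0.1044 = 0.1993 ≈ 0.199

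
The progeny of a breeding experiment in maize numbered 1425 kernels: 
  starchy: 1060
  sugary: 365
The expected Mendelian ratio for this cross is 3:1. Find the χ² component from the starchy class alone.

0.072

Expected counts for N = 1425 under a 3:1 ratio (total parts = 4):
  starchy: 1425 × 3/4 = 1068.75
  sugary: 1425 × 1/4 = 356.25
Contribution of starchy: (1060 − 1068.75)² / 1068.75 = 0.0716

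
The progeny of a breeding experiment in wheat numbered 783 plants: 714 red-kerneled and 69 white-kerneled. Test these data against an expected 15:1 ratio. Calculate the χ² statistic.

Under the 15:1 hypothesis (Σ ratio = 16, N = 783):
  red-kerneled: 783 × 15/16 = 734.0625
  white-kerneled: 783 × 1/16 = 48.9375
χ² = Σ (O − E)² / E
  red-kerneled: (714 − 734.0625)² / 734.0625 = 0.5483
  white-kerneled: (69 − 48.9375)² / 48.9375 = 8.2249
χ² = 0.5483 + 8.2249 = 8.7732 ≈ 8.773

8.773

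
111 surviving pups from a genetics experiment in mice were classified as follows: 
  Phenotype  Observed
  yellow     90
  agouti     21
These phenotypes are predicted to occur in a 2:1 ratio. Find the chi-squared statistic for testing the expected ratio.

Total ratio parts = 3. Expected numbers out of 111:
  yellow: 111 × 2/3 = 74
  agouti: 111 × 1/3 = 37
χ² = Σ (O − E)² / E
  yellow: (90 − 74)² / 74 = 3.4595
  agouti: (21 − 37)² / 37 = 6.9189
χ² = 3.4595 + 6.9189 = 10.3784 ≈ 10.378

10.378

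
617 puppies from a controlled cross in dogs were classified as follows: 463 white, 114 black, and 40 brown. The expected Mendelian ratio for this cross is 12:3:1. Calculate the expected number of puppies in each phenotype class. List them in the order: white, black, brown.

Total ratio parts = 16. Expected numbers out of 617:
  white: 617 × 12/16 = 462.75
  black: 617 × 3/16 = 115.6875
  brown: 617 × 1/16 = 38.5625

462.75, 115.6875, 38.5625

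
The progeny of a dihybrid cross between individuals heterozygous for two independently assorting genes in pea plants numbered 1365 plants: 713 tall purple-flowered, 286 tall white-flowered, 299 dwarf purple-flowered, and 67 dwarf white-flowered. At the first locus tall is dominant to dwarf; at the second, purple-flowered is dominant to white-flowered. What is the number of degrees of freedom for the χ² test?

A dihybrid F₂ with independent assortment and complete dominance at both loci gives a 9:3:3:1 phenotypic ratio.
A goodness-of-fit test with 4 phenotype classes has df = 4 − 1 = 3.

3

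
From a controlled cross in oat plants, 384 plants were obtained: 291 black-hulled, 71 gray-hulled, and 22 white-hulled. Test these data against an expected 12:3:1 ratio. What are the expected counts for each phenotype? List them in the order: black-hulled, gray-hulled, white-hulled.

Under the 12:3:1 hypothesis (Σ ratio = 16, N = 384):
  black-hulled: 384 × 12/16 = 288
  gray-hulled: 384 × 3/16 = 72
  white-hulled: 384 × 1/16 = 24

288, 72, 24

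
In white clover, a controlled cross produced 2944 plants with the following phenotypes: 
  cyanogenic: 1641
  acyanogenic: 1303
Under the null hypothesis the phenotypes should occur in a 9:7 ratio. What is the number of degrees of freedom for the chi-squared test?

1

A goodness-of-fit test with 2 phenotype classes has df = 2 − 1 = 1.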